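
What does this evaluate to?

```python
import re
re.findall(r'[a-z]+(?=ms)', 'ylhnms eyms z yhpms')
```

The positive lookaround only admits positions where the adjacent text matches; those characters stay outside the span.
Since nothing is captured, `findall` lists the 3 matched substrings directly.

['ylhn', 'ey', 'yhp']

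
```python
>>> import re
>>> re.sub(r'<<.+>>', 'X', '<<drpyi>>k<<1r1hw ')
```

Each match is replaced by 'X'.

'Xk<<1r1hw '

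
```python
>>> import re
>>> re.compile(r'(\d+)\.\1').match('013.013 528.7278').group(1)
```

The backreference `\1` re-matches whatever the first group consumed, character for character.
With `match`, the pattern is implicitly anchored at the beginning.
The match spans [0:7] → '013.013'.
Captured: group 1 = '013'.

'013'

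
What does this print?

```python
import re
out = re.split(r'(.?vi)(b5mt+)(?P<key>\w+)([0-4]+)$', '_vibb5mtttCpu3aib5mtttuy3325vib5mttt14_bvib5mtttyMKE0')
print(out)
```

The pattern matches optionally any character, then the literal 'vi' (captured); then the literal 'b5m', then one or more of the literal 't' (captured); then one or more of a word character (captured as 'key'); then one or more of a character in [0-4] (captured); then anchored at the end.
Matches to split on: at [27:53] → '5vib5mttt14_bvib5mtttyMKE0'.
Because the pattern has a capturing group, `split` also inserts each captured text between the pieces.

['_vibb5mtttCpu3aib5mtttuy332', '5vi', 'b5mttt', '14_bvib5mtttyMKE', '0', '']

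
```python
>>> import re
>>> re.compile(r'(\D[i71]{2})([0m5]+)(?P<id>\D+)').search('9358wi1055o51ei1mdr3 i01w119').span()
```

Pattern: a non-digit, then exactly 2 of one of [i71] (captured); then one or more of one of [0m5] (captured); then one or more of a non-digit (captured as 'id').
The match spans [4:11] → 'wi1055o'.

(4, 11)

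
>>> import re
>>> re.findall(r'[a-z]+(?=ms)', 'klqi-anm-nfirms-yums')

The lookaround is zero-width — it requires the adjacent text to match without consuming it, so the asserted text isn't part of the match.
Matches: at [9:13] → 'nfir'; at [16:18] → 'yu'.
`findall` yields the raw match text (2 of them) because the pattern has no groups.

['nfir', 'yu']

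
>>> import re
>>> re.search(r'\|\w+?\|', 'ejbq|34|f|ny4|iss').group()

`search` walks the string left to right and returns the first match it finds.
The match spans [4:8] → '|34|'.

'|34|'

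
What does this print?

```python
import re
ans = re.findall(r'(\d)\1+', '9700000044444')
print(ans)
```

The backreference `\1` re-matches whatever the first group consumed, character for character.
Scanning left to right: at [2:8] match '000000', group 1 = '0'; at [8:13] match '44444', group 1 = '4'.
One capturing group, so `findall` returns just the captured substring from each match — 2 in all.

['0', '4']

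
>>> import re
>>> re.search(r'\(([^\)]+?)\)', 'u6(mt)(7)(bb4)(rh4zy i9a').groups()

('mt',)

The match spans [2:6] → '(mt)'.
Captured: group 1 = 'mt'.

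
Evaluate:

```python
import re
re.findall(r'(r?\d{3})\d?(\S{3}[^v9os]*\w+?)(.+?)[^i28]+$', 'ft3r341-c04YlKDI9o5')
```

Multiple groups make `findall` return tuples — one 3-tuple for the one match.

[('r341', '-c04YlKDI9', 'o')]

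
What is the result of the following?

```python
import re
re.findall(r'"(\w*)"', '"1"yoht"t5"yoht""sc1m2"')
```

['1', 't5', '']

Walking the string: at [0:3] match '"1"', group 1 = '1'; at [7:11] match '"t5"', group 1 = 't5'; at [15:17] match '""', group 1 = ''.
With a single group, `findall` returns only what that group captured — 3 items.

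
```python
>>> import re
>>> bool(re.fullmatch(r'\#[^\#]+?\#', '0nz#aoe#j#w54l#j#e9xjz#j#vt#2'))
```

False

`re.fullmatch` is like wrapping the pattern in `^…$` (in single-line mode).
Here there's no way to consume every character, so the call returns None, and `bool(None)` is False.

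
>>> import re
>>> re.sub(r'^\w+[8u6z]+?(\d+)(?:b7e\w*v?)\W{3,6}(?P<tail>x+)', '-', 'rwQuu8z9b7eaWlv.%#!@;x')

The pattern matches anchored at the start of the string; then one or more of a word character, then one or more of one of [8u6z] (lazy); then one or more of a digit (captured); then the literal 'b7e', then zero or more of a word character, then optionally a literal 'v' (non-capturing group); then 3 to 6 of a non-word character; then one or more of a literal 'x' (captured as 'tail').
Matches: at [0:22] → 'rwQuu8z9b7eaWlv.%#!@;x'.
Each match is replaced by '-'.

'-'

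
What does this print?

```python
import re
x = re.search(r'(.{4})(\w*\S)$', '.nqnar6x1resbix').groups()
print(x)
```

('.nqn', 'ar6x1resbix')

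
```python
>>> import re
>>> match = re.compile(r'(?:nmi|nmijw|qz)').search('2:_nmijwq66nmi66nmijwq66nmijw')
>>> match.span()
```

Alternation isn't longest-match — the leftmost alternative that fits at this position is chosen.
The match spans [3:6] → 'nmi'.

(3, 6)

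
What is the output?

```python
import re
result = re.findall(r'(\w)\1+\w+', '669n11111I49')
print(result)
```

The backreference `\1` re-matches whatever the first group consumed, character for character.
`findall` collects group 1 from the one match (1 total).

['6']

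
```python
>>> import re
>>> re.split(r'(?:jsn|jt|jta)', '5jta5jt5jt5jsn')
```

`|` is ordered: at each position the engine commits to the first alternative that works.
Matches to split on: at [1:3] → 'jt'; at [5:7] → 'jt'; at [8:10] → 'jt'; at [11:14] → 'jsn'.
`split` removes every match and returns the 5 fragments in between.

['5', 'a5', '5', '5', '']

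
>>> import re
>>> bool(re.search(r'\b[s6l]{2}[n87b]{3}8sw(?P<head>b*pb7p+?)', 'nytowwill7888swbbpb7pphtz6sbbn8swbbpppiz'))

False

The pattern matches a word boundary (`\b`, zero-width); then exactly 2 of one of [s6l]; then exactly 3 of one of [n87b], then the literal '8sw'; then zero or more of a literal 'b', then the literal 'pb7', then one or more of the literal 'p' (lazy) (captured as 'head').
`re.search` tries every starting position until one works.
Here the pattern never matches, so the call returns None, and `bool(None)` is False.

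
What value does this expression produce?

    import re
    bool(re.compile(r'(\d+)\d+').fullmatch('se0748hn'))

False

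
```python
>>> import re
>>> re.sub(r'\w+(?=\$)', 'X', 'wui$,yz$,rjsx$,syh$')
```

'X$,X$,X$,X$'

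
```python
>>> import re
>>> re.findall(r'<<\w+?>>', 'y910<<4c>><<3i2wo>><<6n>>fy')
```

Matches: at [4:10] → '<<4c>>'; at [10:19] → '<<3i2wo>>'; at [19:25] → '<<6n>>'.
Since nothing is captured, `findall` lists the 3 matched substrings directly.

['<<4c>>', '<<3i2wo>>', '<<6n>>']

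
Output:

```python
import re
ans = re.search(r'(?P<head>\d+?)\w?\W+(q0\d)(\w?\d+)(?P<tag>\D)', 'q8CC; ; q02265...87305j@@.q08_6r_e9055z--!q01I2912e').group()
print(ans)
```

87305j@@.q08_6r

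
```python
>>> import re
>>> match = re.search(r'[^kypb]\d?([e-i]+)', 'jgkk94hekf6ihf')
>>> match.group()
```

'jg'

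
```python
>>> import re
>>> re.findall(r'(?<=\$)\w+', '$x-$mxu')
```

['x', 'mxu']

Because the assertion is zero-width, the text it checks is not consumed and won't appear in the result.
Walking the string: at [1:2] → 'x'; at [4:7] → 'mxu'.
Since nothing is captured, `findall` lists the 2 matched substrings directly.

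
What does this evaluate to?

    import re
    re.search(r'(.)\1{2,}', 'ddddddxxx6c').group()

`\1` is not a pattern — it's the concrete string captured by group 1, re-applied verbatim.
The match spans [0:6] → 'dddddd'.

'dddddd'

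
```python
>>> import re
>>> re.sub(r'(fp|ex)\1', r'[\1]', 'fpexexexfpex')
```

'fp[ex]exfpex'

`\1` is not a pattern — it's the concrete string captured by group 1, re-applied verbatim.
Matches: at [2:6] → 'exex'.
`\1` in the replacement pulls in group 1's text for each match.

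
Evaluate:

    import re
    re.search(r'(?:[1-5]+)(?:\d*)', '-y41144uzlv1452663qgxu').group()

'41144'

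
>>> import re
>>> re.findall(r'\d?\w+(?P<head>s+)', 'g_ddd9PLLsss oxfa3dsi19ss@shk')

['s', 's']

The pattern matches optionally a digit; then one or more of a word character; then one or more of a literal 's' (captured as 'head').
Walking the string: at [0:12] match 'g_ddd9PLLsss', group 1 = 's'; at [13:25] match 'oxfa3dsi19ss', group 1 = 's'.
Because there's exactly one group, `findall` drops the full match and keeps group 1 from each hit.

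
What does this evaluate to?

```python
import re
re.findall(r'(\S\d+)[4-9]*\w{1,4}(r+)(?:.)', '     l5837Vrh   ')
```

[('l5837', 'r')]

Pattern: a non-whitespace character, then one or more of a digit (captured); then zero or more of a character in [4-9], then 1 to 4 of a word character; then one or more of a literal 'r' (captured); then any character (non-capturing group).
Scanning left to right: at [5:13] match 'l5837Vrh', groups = ('l5837', 'r').
`findall` packs the 2 group values into a tuple for every match.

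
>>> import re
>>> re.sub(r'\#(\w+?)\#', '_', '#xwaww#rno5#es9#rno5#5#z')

'_rno5_rno5_z'

Matches: at [0:7] → '#xwaww#'; at [11:16] → '#es9#'; at [20:23] → '#5#'.
Every occurrence is swapped for '_'.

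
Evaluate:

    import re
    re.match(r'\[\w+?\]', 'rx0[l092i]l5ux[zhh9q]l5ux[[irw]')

None

`re.match` only tries the pattern at the start of the string.
Here position 0 doesn't satisfy it, so the call returns None.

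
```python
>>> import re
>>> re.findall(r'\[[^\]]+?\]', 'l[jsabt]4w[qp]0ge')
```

['[jsabt]', '[qp]']

No capturing groups, so `findall` returns the 2 full match strings.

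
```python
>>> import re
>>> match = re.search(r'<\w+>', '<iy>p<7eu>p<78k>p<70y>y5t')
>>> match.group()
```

`re.search` tries every starting position until one works.
The match spans [0:4] → '<iy>'.

'<iy>'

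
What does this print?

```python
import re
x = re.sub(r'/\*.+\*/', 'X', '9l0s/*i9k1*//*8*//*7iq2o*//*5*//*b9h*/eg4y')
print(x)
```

Matches: at [4:38] → '/*i9k1*//*8*//*7iq2o*//*5*//*b9h*/'.
`sub` substitutes 'X' at each match site.

9l0sXeg4y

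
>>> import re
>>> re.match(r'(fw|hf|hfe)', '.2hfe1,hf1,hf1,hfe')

None

`re.match` only tries the pattern at the start of the string.
Here the string doesn't start with a match, so the call returns None.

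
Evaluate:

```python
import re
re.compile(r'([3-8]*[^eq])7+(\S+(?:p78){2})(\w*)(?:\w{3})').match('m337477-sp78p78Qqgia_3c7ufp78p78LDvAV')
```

None

`re.match` won't scan ahead — the pattern has to work from the very first character.
Here position 0 doesn't satisfy it, so the call returns None.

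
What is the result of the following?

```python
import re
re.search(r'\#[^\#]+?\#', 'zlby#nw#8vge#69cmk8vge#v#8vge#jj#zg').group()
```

'#nw#'

The match spans [4:8] → '#nw#'.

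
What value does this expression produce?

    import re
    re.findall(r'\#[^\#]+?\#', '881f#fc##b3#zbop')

['#fc#', '#b3#']

Walking the string: at [4:8] → '#fc#'; at [8:12] → '#b3#'.
Since nothing is captured, `findall` lists the 2 matched substrings directly.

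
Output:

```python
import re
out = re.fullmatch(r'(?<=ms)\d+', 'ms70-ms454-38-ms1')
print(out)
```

None

The positive lookaround only admits positions where the adjacent text matches; those characters stay outside the span.
`re.fullmatch` requires the pattern to consume the entire string.
Here there's no way to consume every character, so the call returns None.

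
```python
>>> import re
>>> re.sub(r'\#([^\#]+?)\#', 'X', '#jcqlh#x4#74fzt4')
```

`sub` substitutes 'X' at each match site.

'Xx4#74fzt4'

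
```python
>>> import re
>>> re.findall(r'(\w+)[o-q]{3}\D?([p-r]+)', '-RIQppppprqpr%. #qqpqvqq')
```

[('RIQpp', 'qpr'), ('q', 'qq')]

This matches one or more of a word character (captured); then exactly 3 of a character in [o-q], then optionally a non-digit; then one or more of a character in [p-r] (captured).
2 groups means each result is a tuple of 2 captured strings — 2 here.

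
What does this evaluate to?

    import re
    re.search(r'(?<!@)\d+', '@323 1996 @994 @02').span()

`(?!…)`/`(?<!…)` only lets a position through if the neighbouring text does NOT match; no characters are consumed.
Unlike `match`, `search` isn't anchored — it looks for the pattern anywhere in the string.
The match spans [2:4] → '23'.

(2, 4)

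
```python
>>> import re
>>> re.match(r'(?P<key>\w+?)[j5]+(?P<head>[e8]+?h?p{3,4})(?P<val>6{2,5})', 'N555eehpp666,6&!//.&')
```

`re.match` won't scan ahead — the pattern has to work from the very first character.
Here the pattern fails at index 0, so the call returns None.

None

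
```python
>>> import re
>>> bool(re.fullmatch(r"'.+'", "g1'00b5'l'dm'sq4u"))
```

False

`re.fullmatch` is like wrapping the pattern in `^…$` (in single-line mode).
Here there's no way to consume every character, so the call returns None, and `bool(None)` is False.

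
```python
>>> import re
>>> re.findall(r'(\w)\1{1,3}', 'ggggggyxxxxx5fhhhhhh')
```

The backreference `\1` re-matches whatever the first group consumed, character for character.
Scanning left to right: at [0:4] match 'gggg', group 1 = 'g'; at [4:6] match 'gg', group 1 = 'g'; at [7:11] match 'xxxx', group 1 = 'x'; at [14:18] match 'hhhh', group 1 = 'h'; at [18:20] match 'hh', group 1 = 'h'.
`findall` collects group 1 from each match (5 total).

['g', 'g', 'x', 'h', 'h']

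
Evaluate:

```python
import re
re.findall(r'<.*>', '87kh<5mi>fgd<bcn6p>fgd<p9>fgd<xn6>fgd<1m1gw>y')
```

['<5mi>fgd<bcn6p>fgd<p9>fgd<xn6>fgd<1m1gw>']

Since nothing is captured, `findall` lists the 1 matched substring directly.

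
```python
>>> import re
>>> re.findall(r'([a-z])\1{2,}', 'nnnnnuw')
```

After group 1 captures some text, `\1` only succeeds where that same text appears again.
One capturing group, so `findall` returns just the captured substring from the one match — 1 in all.

['n']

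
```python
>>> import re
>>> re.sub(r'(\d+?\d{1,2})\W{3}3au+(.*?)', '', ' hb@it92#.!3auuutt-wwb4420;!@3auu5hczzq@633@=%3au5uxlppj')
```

' hb@ittt-wwb5hczzq@5uxlppj'

This matches one or more of a digit (lazy), then 1 to 2 of a digit (captured); then exactly 3 of a non-word character, then the literal '3a', then one or more of the literal 'u'; then zero or more of any character (lazy) (captured).
A `+?`/`*?`/`{m,n}?` starts at its minimum and grows only as far as needed for what follows to match.
Matches: at [6:16] → '92#.!3auuu'; at [22:33] → '4420;!@3auu'; at [40:49] → '633@=%3au'.
Each match is replaced by ''.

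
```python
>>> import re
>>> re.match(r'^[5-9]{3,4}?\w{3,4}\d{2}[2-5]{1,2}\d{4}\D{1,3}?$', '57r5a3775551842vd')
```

None

This matches anchored at the start of the string; then 3 to 4 of a character in [5-9] (lazy), then 3 to 4 of a word character, then exactly 2 of a digit; then 1 to 2 of a character in [2-5], then exactly 4 of a digit, then 1 to 3 of a non-digit (lazy); then anchored at the end.
`match` is anchored at position 0; if the pattern doesn't fit there, it returns None.
Here position 0 doesn't satisfy it, so the call returns None.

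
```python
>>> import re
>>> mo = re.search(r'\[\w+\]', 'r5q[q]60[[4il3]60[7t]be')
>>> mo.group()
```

`re.search` scans for the first position where the pattern succeeds.
The match spans [3:6] → '[q]'.

'[q]'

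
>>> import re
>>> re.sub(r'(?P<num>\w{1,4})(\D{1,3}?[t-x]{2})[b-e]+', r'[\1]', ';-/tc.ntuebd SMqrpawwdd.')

';-/[tc] [SMqr].'

This matches 1 to 4 of a word character (captured as 'num'); then 1 to 3 of a non-digit (lazy), then exactly 2 of a character in [t-x] (captured); then one or more of a character in [b-e].
Matches: at [3:12] → 'tc.ntuebd'; at [13:23] → 'SMqrpawwdd'.
`\1` in the replacement pulls in group 1's text for each match.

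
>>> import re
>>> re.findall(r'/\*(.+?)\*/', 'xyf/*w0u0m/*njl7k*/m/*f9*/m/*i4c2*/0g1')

Scanning left to right: at [3:19] match '/*w0u0m/*njl7k*/', group 1 = 'w0u0m/*njl7k'; at [20:26] match '/*f9*/', group 1 = 'f9'; at [27:35] match '/*i4c2*/', group 1 = 'i4c2'.
Because there's exactly one group, `findall` drops the full match and keeps group 1 from each hit.

['w0u0m/*njl7k', 'f9', 'i4c2']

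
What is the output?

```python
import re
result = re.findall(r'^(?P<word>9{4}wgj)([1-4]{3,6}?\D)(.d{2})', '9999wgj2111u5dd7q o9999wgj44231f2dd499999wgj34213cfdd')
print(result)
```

The pattern matches anchored at the start of the string; then exactly 4 of a literal '9', then the literal 'wgj' (captured as 'word'); then 3 to 6 of a character in [1-4] (lazy), then a non-digit (captured); then any character, then exactly 2 of the literal 'd' (captured).
Scanning left to right: at [0:15] match '9999wgj2111u5dd', groups = ('9999wgj', '2111u', '5dd').
With 3 capturing groups, `findall` returns a 3-tuple per match.

[('9999wgj', '2111u', '5dd')]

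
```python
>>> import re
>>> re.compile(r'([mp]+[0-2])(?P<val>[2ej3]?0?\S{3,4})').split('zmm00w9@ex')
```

['z', 'mm0', '0w9@e', 'x']

With a capturing group present, the delimiter's captured portion is kept in the result list.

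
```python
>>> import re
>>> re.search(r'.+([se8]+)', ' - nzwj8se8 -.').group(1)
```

'8'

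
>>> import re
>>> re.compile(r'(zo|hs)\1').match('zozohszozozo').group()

'zozo'

The backreference `\1` re-matches whatever the first group consumed, character for character.
`re.match` won't scan ahead — the pattern has to work from the very first character.
The match spans [0:4] → 'zozo'.
Captured: group 1 = 'zo'.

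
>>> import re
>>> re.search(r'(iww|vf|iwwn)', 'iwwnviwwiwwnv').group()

'iww'

Alternation tries branches left to right and keeps the first one that lets the overall match succeed at that position.
`re.search` scans for the first position where the pattern succeeds.
The match spans [0:3] → 'iww'.
Captured: group 1 = 'iww'.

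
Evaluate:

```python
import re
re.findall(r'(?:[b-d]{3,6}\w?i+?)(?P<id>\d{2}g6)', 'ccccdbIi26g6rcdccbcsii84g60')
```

['26g6', '84g6']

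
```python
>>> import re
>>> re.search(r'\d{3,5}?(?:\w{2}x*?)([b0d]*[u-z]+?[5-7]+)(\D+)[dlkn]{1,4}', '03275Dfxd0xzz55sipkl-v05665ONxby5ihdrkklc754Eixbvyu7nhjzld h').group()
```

The pattern matches 3 to 5 of a digit (lazy); then exactly 2 of a word character, then zero or more of a literal 'x' (lazy) (non-capturing group); then zero or more of one of [b0d], then one or more of a character in [u-z] (lazy), then one or more of a character in [5-7] (captured); then one or more of a non-digit (captured); then 1 to 4 of one of [dlkn].
`re.search` scans for the first position where the pattern succeeds.
The match spans [0:20] → '03275Dfxd0xzz55sipkl'.
Captured: group 1 = 'd0xzz55', group 2 = 'sipk'.

'03275Dfxd0xzz55sipkl'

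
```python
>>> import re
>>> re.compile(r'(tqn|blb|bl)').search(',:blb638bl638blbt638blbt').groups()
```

('blb',)

Alternation tries branches left to right and keeps the first one that lets the overall match succeed at that position.
Unlike `match`, `search` isn't anchored — it looks for the pattern anywhere in the string.
The match spans [2:5] → 'blb'.
Captured: group 1 = 'blb'.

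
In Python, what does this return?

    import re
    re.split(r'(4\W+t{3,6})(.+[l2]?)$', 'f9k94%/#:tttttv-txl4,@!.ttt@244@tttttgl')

The pattern matches a literal '4', then one or more of a non-word character, then 3 to 6 of the literal 't' (captured); then one or more of any character, then optionally one of [l2] (captured); then anchored at the end.
`re.split` interleaves the captured-group text with the surrounding fragments.

['f9k9', '4%/#:ttttt', 'v-txl4,@!.ttt@244@tttttgl', '']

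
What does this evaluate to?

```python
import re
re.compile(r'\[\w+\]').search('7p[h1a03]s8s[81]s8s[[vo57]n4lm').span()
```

`search` walks the string left to right and returns the first match it finds.
The match spans [2:9] → '[h1a03]'.

(2, 9)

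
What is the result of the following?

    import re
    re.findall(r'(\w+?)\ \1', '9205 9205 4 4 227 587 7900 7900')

['9205', '4', '7']

A backreference is literal: `\1` must see the identical characters the first group matched.
One capturing group, so `findall` returns just the captured substring from each match — 3 in all.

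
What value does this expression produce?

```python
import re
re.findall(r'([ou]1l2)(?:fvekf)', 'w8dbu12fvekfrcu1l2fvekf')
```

['u1l2']

Pattern: one of [ou], then the literal '1l2' (captured); then the literal 'fve', then the literal 'kf' (non-capturing group).
One capturing group, so `findall` returns just the captured substring from the one match — 1 in all.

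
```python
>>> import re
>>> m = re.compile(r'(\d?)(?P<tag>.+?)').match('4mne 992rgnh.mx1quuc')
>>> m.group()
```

This matches optionally a digit (captured); then one or more of any character (lazy) (captured as 'tag').
With `match`, the pattern is implicitly anchored at the beginning.
The match spans [0:2] → '4m'.
Captured: group 1 = '4', group 2 = 'm'.

'4m'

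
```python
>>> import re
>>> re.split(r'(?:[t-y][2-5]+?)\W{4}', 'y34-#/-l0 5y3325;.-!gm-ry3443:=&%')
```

The pattern matches a character in [t-y], then one or more of a character in [2-5] (lazy) (non-capturing group); then exactly 4 of a non-word character.
Matches to split on: at [0:7] → 'y34-#/-'; at [11:20] → 'y3325;.-!'; at [24:33] → 'y3443:=&%'.
`split` removes every match and returns the 4 fragments in between.

['', 'l0 5', 'gm-r', '']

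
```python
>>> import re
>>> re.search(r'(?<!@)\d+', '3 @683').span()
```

`(?!…)`/`(?<!…)` only lets a position through if the neighbouring text does NOT match; no characters are consumed.
Unlike `match`, `search` isn't anchored — it looks for the pattern anywhere in the string.
The match spans [0:1] → '3'.

(0, 1)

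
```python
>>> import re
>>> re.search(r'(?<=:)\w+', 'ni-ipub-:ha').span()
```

Lookahead/lookbehind check context without consuming it, so the matched span excludes the asserted characters.
Unlike `match`, `search` isn't anchored — it looks for the pattern anywhere in the string.
The match spans [9:11] → 'ha'.

(9, 11)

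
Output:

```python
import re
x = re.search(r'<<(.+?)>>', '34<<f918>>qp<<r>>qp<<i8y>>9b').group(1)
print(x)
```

With the lazy modifier that quantifier settles for the fewest repetitions that let the rest of the pattern succeed (the atoms after it are unaffected and can still be greedy).
`search` walks the string left to right and returns the first match it finds.
The match spans [2:10] → '<<f918>>'.
Captured: group 1 = 'f918'.

f918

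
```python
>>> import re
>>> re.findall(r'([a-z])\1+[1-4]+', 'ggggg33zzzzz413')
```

['g', 'z']

`\1` is not a pattern — it's the concrete string captured by group 1, re-applied verbatim.
One capturing group, so `findall` returns just the captured substring from each match — 2 in all.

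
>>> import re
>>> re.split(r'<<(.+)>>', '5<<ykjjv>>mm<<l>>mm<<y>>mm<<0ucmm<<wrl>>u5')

Matches to split on: at [1:40] → '<<ykjjv>>mm<<l>>mm<<y>>mm<<0ucmm<<wrl>>'.
With a capturing group present, the delimiter's captured portion is kept in the result list.

['5', 'ykjjv>>mm<<l>>mm<<y>>mm<<0ucmm<<wrl', 'u5']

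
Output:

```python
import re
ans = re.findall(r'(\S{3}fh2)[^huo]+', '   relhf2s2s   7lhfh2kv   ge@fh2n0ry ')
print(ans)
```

['7lhfh2']

Pattern: exactly 3 of a non-whitespace character, then the literal 'fh2' (captured); then one or more of any character except [huo].
Matches: at [15:30] match '7lhfh2kv   ge@f', group 1 = '7lhfh2'.
Because there's exactly one group, `findall` drops the full match and keeps group 1 from the one hit.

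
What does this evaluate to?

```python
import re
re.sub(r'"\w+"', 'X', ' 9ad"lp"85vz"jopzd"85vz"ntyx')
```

' 9adX85vzX85vz"ntyx'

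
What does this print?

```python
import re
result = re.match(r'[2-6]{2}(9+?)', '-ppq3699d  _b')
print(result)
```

None

The pattern matches exactly 2 of a character in [2-6]; then one or more of a literal '9' (lazy) (captured).
`match` is anchored at position 0; if the pattern doesn't fit there, it returns None.
Here the string doesn't start with a match, so the call returns None.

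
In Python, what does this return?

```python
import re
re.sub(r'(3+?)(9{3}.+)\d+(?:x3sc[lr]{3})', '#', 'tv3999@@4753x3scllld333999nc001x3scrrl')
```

'tv#'

Pattern: one or more of a literal '3' (lazy) (captured); then exactly 3 of the literal '9', then one or more of any character (captured); then one or more of a digit; then the literal 'x3', then the literal 'sc', then exactly 3 of one of [lr] (non-capturing group).
Each match is replaced by '#'.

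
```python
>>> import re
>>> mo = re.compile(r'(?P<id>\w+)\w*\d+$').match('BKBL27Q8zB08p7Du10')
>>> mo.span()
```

(0, 18)

The pattern matches one or more of a word character (captured as 'id'); then zero or more of a word character, then one or more of a digit; then anchored at the end.
`re.match` won't scan ahead — the pattern has to work from the very first character.
The match spans [0:18] → 'BKBL27Q8zB08p7Du10'.
Captured: group 1 = 'BKBL27Q8zB08p7Du1'.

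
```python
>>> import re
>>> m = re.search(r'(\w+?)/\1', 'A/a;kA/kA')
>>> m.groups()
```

('kA',)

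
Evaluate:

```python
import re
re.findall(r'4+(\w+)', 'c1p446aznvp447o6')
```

This matches one or more of a literal '4'; then one or more of a word character (captured).
Matches: at [3:16] match '446aznvp447o6', group 1 = '6aznvp447o6'.
Because there's exactly one group, `findall` drops the full match and keeps group 1 from the one hit.

['6aznvp447o6']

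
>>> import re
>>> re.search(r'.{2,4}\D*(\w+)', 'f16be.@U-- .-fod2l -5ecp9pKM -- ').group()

'f16be.@U-- .-fod2l'

The match spans [0:18] → 'f16be.@U-- .-fod2l'.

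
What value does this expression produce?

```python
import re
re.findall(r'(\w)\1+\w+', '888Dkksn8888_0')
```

['8']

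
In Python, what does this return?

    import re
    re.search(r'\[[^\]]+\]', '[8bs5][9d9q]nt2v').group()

'[8bs5]'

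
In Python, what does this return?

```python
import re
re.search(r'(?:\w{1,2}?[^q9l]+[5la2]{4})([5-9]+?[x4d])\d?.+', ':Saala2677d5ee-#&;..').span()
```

(1, 20)

Pattern: 1 to 2 of a word character (lazy), then one or more of any character except [q9l], then exactly 4 of one of [5la2] (non-capturing group); then one or more of a character in [5-9] (lazy), then one of [x4d] (captured); then optionally a digit, then one or more of any character.
Unlike `match`, `search` isn't anchored — it looks for the pattern anywhere in the string.
The match spans [1:20] → 'Saala2677d5ee-#&;..'.
Captured: group 1 = '677d'.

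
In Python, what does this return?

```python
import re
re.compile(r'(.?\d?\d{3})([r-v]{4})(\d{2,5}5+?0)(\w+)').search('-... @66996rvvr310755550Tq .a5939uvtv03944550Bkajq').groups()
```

('66996', 'rvvr', '310755550', 'Tq')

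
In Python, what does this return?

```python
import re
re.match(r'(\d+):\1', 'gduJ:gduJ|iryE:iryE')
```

A backreference is literal: `\1` must see the identical characters the first group matched.
`re.match` won't scan ahead — the pattern has to work from the very first character.
Here the string doesn't start with a match, so the call returns None.

None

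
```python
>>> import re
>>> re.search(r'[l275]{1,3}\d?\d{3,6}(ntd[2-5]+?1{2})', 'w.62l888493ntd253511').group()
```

This matches 1 to 3 of one of [l275], then optionally a digit, then 3 to 6 of a digit; then the literal 'ntd', then one or more of a character in [2-5] (lazy), then exactly 2 of a literal '1' (captured).
The match spans [3:20] → '2l888493ntd253511'.

'2l888493ntd253511'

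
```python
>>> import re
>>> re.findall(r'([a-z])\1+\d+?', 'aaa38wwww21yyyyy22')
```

A backreference is literal: `\1` must see the identical characters the first group matched.
Matches: at [0:4] match 'aaa3', group 1 = 'a'; at [5:10] match 'wwww2', group 1 = 'w'; at [11:17] match 'yyyyy2', group 1 = 'y'.
`findall` collects group 1 from each match (3 total).

['a', 'w', 'y']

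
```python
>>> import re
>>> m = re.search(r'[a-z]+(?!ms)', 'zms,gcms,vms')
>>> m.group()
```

The negative lookahead/lookbehind blocks any match where the forbidden context is present.
`search` walks the string left to right and returns the first match it finds.
The match spans [0:3] → 'zms'.

'zms'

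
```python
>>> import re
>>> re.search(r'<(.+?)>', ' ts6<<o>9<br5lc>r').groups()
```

('<o',)

The match spans [4:8] → '<<o>'.
Captured: group 1 = '<o'.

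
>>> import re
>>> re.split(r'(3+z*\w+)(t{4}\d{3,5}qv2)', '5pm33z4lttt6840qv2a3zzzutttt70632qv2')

This matches one or more of a literal '3', then zero or more of a literal 'z', then one or more of a word character (captured); then exactly 4 of a literal 't', then 3 to 5 of a digit, then the literal 'qv2' (captured).
With a capturing group present, the delimiter's captured portion is kept in the result list.

['5pm', '33z4lttt6840qv2a3zzzu', 'tttt70632qv2', '']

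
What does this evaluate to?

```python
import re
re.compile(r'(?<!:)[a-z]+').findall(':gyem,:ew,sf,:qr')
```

Because the assertion is negative and zero-width, positions next to the forbidden text are skipped.
Matches: at [2:5] → 'yem'; at [8:9] → 'w'; at [10:12] → 'sf'; at [15:16] → 'r'.
With no groups in the pattern, `findall` gives back each whole match — 4 here.

['yem', 'w', 'sf', 'r']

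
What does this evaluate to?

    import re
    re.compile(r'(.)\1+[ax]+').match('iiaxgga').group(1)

'i'

`\1` has to match the exact text group 1 already captured.
With `match`, the pattern is implicitly anchored at the beginning.
The match spans [0:4] → 'iiax'.
Captured: group 1 = 'i'.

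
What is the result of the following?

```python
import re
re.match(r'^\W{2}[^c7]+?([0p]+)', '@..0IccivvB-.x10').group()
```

'@..0'

This matches anchored at the start of the string; then exactly 2 of a non-word character, then one or more of any character except [c7] (lazy); then one or more of one of [0p] (captured).
With `match`, the pattern is implicitly anchored at the beginning.
The match spans [0:4] → '@..0'.
Captured: group 1 = '0'.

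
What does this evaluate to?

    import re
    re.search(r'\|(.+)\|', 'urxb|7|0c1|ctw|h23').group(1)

'7|0c1|ctw'

The match spans [4:15] → '|7|0c1|ctw|'.
Captured: group 1 = '7|0c1|ctw'.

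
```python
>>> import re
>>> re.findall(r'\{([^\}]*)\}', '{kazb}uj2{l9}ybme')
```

Scanning left to right: at [0:6] match '{kazb}', group 1 = 'kazb'; at [9:13] match '{l9}', group 1 = 'l9'.
One capturing group, so `findall` returns just the captured substring from each match — 2 in all.

['kazb', 'l9']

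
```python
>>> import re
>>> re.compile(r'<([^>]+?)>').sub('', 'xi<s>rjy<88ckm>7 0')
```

Matches: at [2:5] → '<s>'; at [8:15] → '<88ckm>'.
Each match is replaced by ''.

'xirjy7 0'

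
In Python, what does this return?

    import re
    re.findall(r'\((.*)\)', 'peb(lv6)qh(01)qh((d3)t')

Matches: at [3:21] match '(lv6)qh(01)qh((d3)', group 1 = 'lv6)qh(01)qh((d3'.
With a single group, `findall` returns only what that group captured — 1 item.

['lv6)qh(01)qh((d3']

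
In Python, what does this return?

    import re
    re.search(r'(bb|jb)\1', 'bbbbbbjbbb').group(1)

The match spans [0:4] → 'bbbb'.
Captured: group 1 = 'bb'.

'bb'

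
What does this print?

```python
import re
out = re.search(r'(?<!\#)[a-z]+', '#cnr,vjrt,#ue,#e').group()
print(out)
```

nr

Because the assertion is negative and zero-width, positions next to the forbidden text are skipped.
`search` walks the string left to right and returns the first match it finds.
The match spans [2:4] → 'nr'.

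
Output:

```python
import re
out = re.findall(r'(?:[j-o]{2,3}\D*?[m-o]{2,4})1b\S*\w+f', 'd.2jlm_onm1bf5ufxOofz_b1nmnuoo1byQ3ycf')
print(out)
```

['jlm_onm1bf5ufxOofz_b1nmnuoo1byQ3ycf']

This matches 2 to 3 of a character in [j-o], then zero or more of a non-digit (lazy), then 2 to 4 of a character in [m-o] (non-capturing group); then the literal '1b', then zero or more of a non-whitespace character; then one or more of a word character, then the literal 'f'.
Since nothing is captured, `findall` lists the 1 matched substring directly.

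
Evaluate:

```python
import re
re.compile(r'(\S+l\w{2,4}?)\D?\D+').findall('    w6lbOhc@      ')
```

This matches one or more of a non-whitespace character, then the literal 'l', then 2 to 4 of a word character (lazy) (captured); then optionally a non-digit, then one or more of a non-digit.
Scanning left to right: at [4:18] match 'w6lbOhc@      ', group 1 = 'w6lbO'.
`findall` collects group 1 from the one match (1 total).

['w6lbO']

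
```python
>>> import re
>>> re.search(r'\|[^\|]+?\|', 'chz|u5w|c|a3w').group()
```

'|u5w|'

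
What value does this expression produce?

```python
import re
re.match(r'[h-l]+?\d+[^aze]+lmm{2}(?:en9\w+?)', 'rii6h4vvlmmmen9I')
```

None

This matches one or more of a character in [h-l] (lazy), then one or more of a digit; then one or more of any character except [aze], then the literal 'lm', then exactly 2 of the literal 'm'; then the literal 'en9', then one or more of a word character (lazy) (non-capturing group).
`re.match` only tries the pattern at the start of the string.
Here position 0 doesn't satisfy it, so the call returns None.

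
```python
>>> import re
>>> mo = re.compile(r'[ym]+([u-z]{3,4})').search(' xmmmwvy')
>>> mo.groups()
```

Pattern: one or more of one of [ym]; then 3 to 4 of a character in [u-z] (captured).
Unlike `match`, `search` isn't anchored — it looks for the pattern anywhere in the string.
The match spans [2:8] → 'mmmwvy'.
Captured: group 1 = 'wvy'.

('wvy',)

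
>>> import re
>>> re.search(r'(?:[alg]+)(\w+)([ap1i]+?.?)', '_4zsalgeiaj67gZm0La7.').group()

The pattern matches one or more of one of [alg] (non-capturing group); then one or more of a word character (captured); then one or more of one of [ap1i] (lazy), then optionally any character (captured).
Unlike `match`, `search` isn't anchored — it looks for the pattern anywhere in the string.
The match spans [4:20] → 'algeiaj67gZm0La7'.
Captured: group 1 = 'eiaj67gZm0L', group 2 = 'a7'.

'algeiaj67gZm0La7'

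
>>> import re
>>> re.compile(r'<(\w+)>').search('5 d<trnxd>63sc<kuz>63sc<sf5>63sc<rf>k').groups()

The match spans [3:10] → '<trnxd>'.
Captured: group 1 = 'trnxd'.

('trnxd',)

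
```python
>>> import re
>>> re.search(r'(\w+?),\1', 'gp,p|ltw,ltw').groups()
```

('p',)

The match spans [1:4] → 'p,p'.
Captured: group 1 = 'p'.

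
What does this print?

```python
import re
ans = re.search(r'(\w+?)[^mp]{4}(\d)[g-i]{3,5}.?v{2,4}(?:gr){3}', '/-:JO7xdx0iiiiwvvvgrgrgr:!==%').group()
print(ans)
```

Pattern: one or more of a word character (lazy) (captured); then exactly 4 of any character except [mp]; then a digit (captured); then 3 to 5 of a character in [g-i]; then optionally any character, then 2 to 4 of a literal 'v', then the literal 'gr' repeated 3 times.
`search` walks the string left to right and returns the first match it finds.
The match spans [3:24] → 'JO7xdx0iiiiwvvvgrgrgr'.
Captured: group 1 = 'JO', group 2 = '0'.

JO7xdx0iiiiwvvvgrgrgr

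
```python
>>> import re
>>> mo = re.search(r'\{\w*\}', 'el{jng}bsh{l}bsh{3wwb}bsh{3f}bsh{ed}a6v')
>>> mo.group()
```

`re.search` scans for the first position where the pattern succeeds.
The match spans [2:7] → '{jng}'.

'{jng}'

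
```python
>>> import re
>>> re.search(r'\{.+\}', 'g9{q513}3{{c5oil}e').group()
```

`search` walks the string left to right and returns the first match it finds.
The match spans [2:17] → '{q513}3{{c5oil}'.

'{q513}3{{c5oil}'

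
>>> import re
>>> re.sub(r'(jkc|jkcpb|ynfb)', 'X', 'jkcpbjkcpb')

'XpbXpb'

Branches in `(...|...)` are attempted left-to-right; the first branch that allows the whole pattern to succeed is taken.
Matches: at [0:3] → 'jkc'; at [5:8] → 'jkc'.
Every occurrence is swapped for 'X'.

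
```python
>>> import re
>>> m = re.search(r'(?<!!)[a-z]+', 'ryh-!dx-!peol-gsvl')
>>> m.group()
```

`(?!…)`/`(?<!…)` only lets a position through if the neighbouring text does NOT match; no characters are consumed.
`re.search` scans for the first position where the pattern succeeds.
The match spans [0:3] → 'ryh'.

'ryh'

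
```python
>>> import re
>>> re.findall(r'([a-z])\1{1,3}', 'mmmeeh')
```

['m', 'e']

A backreference is literal: `\1` must see the identical characters the first group matched.
Because there's exactly one group, `findall` drops the full match and keeps group 1 from each hit.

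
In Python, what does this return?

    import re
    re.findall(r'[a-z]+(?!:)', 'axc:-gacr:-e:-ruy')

['ax', 'gac', 'ruy']

`(?!…)`/`(?<!…)` only lets a position through if the neighbouring text does NOT match; no characters are consumed.
Matches: at [0:2] → 'ax'; at [5:8] → 'gac'; at [14:17] → 'ruy'.
No capturing groups, so `findall` returns the 3 full match strings.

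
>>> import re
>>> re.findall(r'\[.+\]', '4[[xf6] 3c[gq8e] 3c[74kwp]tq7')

['[[xf6] 3c[gq8e] 3c[74kwp]']

Scanning left to right: at [1:26] → '[[xf6] 3c[gq8e] 3c[74kwp]'.
Since nothing is captured, `findall` lists the 1 matched substring directly.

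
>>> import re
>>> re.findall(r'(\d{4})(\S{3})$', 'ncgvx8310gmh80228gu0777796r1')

[('7779', '6r1')]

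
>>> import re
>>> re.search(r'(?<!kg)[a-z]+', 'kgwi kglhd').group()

The negative lookahead/lookbehind blocks any match where the forbidden context is present.
The match spans [0:4] → 'kgwi'.

'kgwi'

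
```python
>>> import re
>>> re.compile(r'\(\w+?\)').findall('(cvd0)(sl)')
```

['(cvd0)', '(sl)']

No capturing groups, so `findall` returns the 2 full match strings.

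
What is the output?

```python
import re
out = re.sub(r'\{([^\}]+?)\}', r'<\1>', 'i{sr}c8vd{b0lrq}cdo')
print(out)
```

i<sr>c8vd<b0lrq>cdo

`\1` in the replacement pulls in group 1's text for each match.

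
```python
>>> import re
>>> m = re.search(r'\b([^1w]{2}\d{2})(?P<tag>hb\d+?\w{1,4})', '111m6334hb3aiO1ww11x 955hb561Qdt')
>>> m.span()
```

Pattern: a word boundary (`\b`, zero-width); then exactly 2 of any character except [1w], then exactly 2 of a digit (captured); then the literal 'hb', then one or more of a digit (lazy), then 1 to 4 of a word character (captured as 'tag').
Lazy quantifiers expand one character at a time until the remainder of the pattern can match.
`re.search` scans for the first position where the pattern succeeds.
The match spans [20:31] → ' 955hb561Qd'.
Captured: group 1 = ' 955', group 2 = 'hb561Qd'.

(20, 31)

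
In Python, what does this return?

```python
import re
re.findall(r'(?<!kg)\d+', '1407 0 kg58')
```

The negative lookahead/lookbehind blocks any match where the forbidden context is present.
With no groups in the pattern, `findall` gives back each whole match — 3 here.

['1407', '0', '8']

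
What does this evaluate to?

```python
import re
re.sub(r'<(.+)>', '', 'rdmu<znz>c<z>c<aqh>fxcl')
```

'rdmufxcl'

Matches: at [4:19] → '<znz>c<z>c<aqh>'.
Every occurrence is swapped for ''.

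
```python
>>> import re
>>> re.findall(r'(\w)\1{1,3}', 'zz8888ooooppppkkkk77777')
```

A backreference is literal: `\1` must see the identical characters the first group matched.
With a single group, `findall` returns only what that group captured — 6 items.

['z', '8', 'o', 'p', 'k', '7']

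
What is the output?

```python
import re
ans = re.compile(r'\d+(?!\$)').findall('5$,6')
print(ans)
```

The negative lookahead/lookbehind blocks any match where the forbidden context is present.
`findall` yields the raw match text (1 of them) because the pattern has no groups.

['6']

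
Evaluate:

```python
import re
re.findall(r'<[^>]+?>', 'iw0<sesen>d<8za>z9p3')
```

['<sesen>', '<8za>']

Matches: at [3:10] → '<sesen>'; at [11:16] → '<8za>'.
Since nothing is captured, `findall` lists the 2 matched substrings directly.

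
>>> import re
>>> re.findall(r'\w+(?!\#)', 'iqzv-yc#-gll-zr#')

['iqzv', 'y', 'gll', 'z']

Because the assertion is negative and zero-width, positions next to the forbidden text are skipped.
Walking the string: at [0:4] → 'iqzv'; at [5:6] → 'y'; at [9:12] → 'gll'; at [13:14] → 'z'.
`findall` yields the raw match text (4 of them) because the pattern has no groups.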